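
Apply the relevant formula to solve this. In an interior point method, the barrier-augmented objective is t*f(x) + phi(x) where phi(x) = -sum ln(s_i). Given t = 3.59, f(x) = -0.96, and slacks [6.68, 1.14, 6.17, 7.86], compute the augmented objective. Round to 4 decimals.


Step 1: Compute log-barrier.
ln values: [1.8991, 0.131, 1.8197, 2.0618]
phi = -(1.8991 + 0.131 + 1.8197 + 2.0618) = -5.9116
Step 2: Compute augmented objective.
t*f(x) = 3.59*-0.96 = -3.4464
Total = -3.4464 - 5.9116 = -9.358


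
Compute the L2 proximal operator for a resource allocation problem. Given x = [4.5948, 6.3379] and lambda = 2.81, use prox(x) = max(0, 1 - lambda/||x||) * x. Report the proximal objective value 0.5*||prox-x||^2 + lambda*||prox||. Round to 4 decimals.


Step 1: Compute ||x||.
||x|| = 7.8282
Step 2: Compute scaling factor.
scale = max(0, 1 - 2.81/7.8282) = 0.641
Step 3: prox(x) = [2.9455, 4.0629]
||prox(x)|| = 5.0182
Step 4: Proximal objective.
0.5*||prox-x||^2 = 3.9481
lambda*||prox|| = 14.1011
Total = 18.0493


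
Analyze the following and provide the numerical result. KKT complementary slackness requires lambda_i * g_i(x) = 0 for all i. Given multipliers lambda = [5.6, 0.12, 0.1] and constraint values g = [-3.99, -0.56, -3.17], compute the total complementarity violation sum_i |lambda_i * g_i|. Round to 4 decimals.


KKT complementary slackness check:
lambda_1 * g_1 = 5.6 * -3.99 = -22.344
lambda_2 * g_2 = 0.12 * -0.56 = -0.0672
lambda_3 * g_3 = 0.1 * -3.17 = -0.317
Total violation = 22.344 + 0.0672 + 0.317 = 22.7282


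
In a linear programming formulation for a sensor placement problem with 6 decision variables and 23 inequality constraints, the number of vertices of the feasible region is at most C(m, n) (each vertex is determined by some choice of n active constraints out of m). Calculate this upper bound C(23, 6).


Each vertex corresponds to some choice of n active constraints out of m, so the number of vertices is at most C(m, n) = m! / (n!(m-n)!).
m = 23, n = 6
Numerator: 23 * 22 * 21 * 20 * 19 * 18
Denominator: 6! = 720
C(23, 6) = 100947


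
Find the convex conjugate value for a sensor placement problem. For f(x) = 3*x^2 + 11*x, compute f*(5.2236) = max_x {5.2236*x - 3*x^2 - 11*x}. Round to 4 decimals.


f*(y) = sup_x {y*x - a*x^2 - b*x} = sup_x {(y-b)*x - a*x^2}
FOC: (y - b) - 2a*x = 0 => x* = (y - b)/(2a)
x* = (5.2236 - 11)/(2*3) = -0.9627
f*(5.2236) = (y-b)^2/(4a) = (5.2236 - 11)^2/(4*3)
= 33.3668/12 = 2.7806


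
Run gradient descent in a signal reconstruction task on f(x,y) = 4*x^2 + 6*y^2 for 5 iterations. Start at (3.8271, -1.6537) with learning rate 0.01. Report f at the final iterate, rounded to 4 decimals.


Gradient descent on f(x,y) = 4*x^2 + 6*y^2.
Starting point: (3.8271, -1.6537), alpha = 0.01
Step 1: grad_x = 2*4*3.8271 = 30.6168, grad_y = 2*6*-1.6537 = -19.8444
  x_1 = 3.8271 - 0.01*30.6168 = 3.5209
  y_1 = -1.6537 - 0.01*-19.8444 = -1.4553
Step 2: grad_x = 2*4*3.5209 = 28.1675, grad_y = 2*6*-1.4553 = -17.4631
  x_2 = 3.5209 - 0.01*28.1675 = 3.2393
  y_2 = -1.4553 - 0.01*-17.4631 = -1.2806
Step 3: grad_x = 2*4*3.2393 = 25.9141, grad_y = 2*6*-1.2806 = -15.3675
  x_3 = 3.2393 - 0.01*25.9141 = 2.9801
  y_3 = -1.2806 - 0.01*-15.3675 = -1.127
Step 4: grad_x = 2*4*2.9801 = 23.8409, grad_y = 2*6*-1.127 = -13.5234
  x_4 = 2.9801 - 0.01*23.8409 = 2.7417
  y_4 = -1.127 - 0.01*-13.5234 = -0.9917
Step 5: grad_x = 2*4*2.7417 = 21.9337, grad_y = 2*6*-0.9917 = -11.9006
  x_5 = 2.7417 - 0.01*21.9337 = 2.5224
  y_5 = -0.9917 - 0.01*-11.9006 = -0.8727
f(2.5224, -0.8727) = 4*2.5224^2 + 6*(-0.8727)^2 = 30.0192


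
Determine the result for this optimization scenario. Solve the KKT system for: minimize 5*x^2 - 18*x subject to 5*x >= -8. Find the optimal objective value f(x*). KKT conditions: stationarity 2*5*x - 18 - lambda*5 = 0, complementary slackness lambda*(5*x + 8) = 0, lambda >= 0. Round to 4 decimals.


Step 1: Try lambda = 0 (constraint inactive).
Stationarity: 2*5*x - 18 = 0
x* = 18/(2*5) = 1.8
Check constraint: 5*1.8 = 9.0 >= -8 -- satisfied.
Step 2: Compute optimal value.
f(x*) = 5*1.8^2 - 18*1.8 = -16.2


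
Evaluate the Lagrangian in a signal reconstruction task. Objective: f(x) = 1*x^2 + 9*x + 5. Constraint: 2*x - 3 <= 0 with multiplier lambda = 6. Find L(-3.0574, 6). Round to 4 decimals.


Step 1: Evaluate f(x).
f(-3.0574) = 1*(-3.0574)^2 + 9*(-3.0574) + 5 = -13.1689
Step 2: Evaluate g(x).
g(-3.0574) = 2*-3.0574 - 3 = -9.1148
Step 3: Compute Lagrangian.
L = -13.1689 + 6*-9.1148 = -67.8577


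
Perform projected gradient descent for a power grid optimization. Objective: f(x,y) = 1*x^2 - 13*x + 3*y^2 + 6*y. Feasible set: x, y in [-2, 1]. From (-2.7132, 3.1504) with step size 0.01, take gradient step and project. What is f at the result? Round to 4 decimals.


Step 1: Compute gradient at (-2.7132, 3.1504).
grad_x = 2*1*-2.7132 - 13 = -18.4264
grad_y = 2*3*3.1504 + 6 = 24.9024
Step 2: Gradient step.
x_raw = -2.7132 - 0.01*-18.4264 = -2.5289
y_raw = 3.1504 - 0.01*24.9024 = 2.9014
Step 3: Project onto [-2, 1].
x_proj = clip(-2.5289) = -2.0
y_proj = clip(2.9014) = 1.0
Step 4: Evaluate f.
f(-2.0, 1.0) = 39.0


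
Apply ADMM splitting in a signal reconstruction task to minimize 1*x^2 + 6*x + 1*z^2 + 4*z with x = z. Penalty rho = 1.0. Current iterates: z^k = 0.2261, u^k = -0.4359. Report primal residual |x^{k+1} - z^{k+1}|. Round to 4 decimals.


ADMM iteration with rho = 1.0, z^k = 0.2261, u^k = -0.4359
Step 1: x-update.
Minimize 1*x^2 + 6*x + (1.0/2)*(x - 0.2261 - 0.4359)^2
FOC: (2*1 + 1.0)*x = -6 + 1.0*(0.2261 + 0.4359)
x^{k+1} = -1.7793
Step 2: z-update.
Minimize 1*z^2 + 4*z + (1.0/2)*(-1.7793 - z - 0.4359)^2
FOC: (2*1 + 1.0)*z = -4 + 1.0*(-1.7793 - 0.4359)
z^{k+1} = -2.0717
Step 3: u-update.
u^{k+1} = -0.4359 - 1.7793 + 2.0717 = -0.1435
Step 4: Primal residual = |-1.7793 + 2.0717| = 0.2924


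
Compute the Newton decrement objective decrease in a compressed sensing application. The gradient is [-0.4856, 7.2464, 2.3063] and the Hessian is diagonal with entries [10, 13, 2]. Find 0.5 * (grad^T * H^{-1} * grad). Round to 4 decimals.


Step 1: H is diagonal, so H^(-1) * g = [-0.0486, 0.5574, 1.1532].
Step 2: g^T H^(-1) g = sum_i g_i^2 / H_ii
  = (-0.4856)^2/10 + (7.2464)^2/13 + (2.3063)^2/2
  = 0.0236 + 4.0393 + 2.6595 = 6.7223
Step 3: Objective decrease = 0.5 * g^T H^(-1) g = 3.3612


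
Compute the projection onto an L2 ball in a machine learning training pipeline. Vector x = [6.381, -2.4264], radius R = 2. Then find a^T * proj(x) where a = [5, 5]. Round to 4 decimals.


Step 1: Compute ||x|| (intermediates to 6 decimals).
||x|| = sqrt(6.381^2 + (-2.4264)^2) = 6.826755
Step 2: Project.
Since ||x|| > R, scale = R/||x|| = 2/6.826755 = 0.292965, proj(x) = scale * x
proj(x) = [1.86941, -0.71085]
Step 3: Dot product.
a^T * proj(x) = 5*1.86941 + 5*(-0.71085) = 5.7928


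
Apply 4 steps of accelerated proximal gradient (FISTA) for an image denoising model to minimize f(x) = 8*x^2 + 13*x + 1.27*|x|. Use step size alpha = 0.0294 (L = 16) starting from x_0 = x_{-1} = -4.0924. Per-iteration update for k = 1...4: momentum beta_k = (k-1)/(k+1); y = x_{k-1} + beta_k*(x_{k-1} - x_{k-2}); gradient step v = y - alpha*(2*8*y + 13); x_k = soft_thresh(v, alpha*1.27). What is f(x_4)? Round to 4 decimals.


FISTA on f(x) = 8*x^2 + 13*x + 1.27*|x|
L = 16, alpha = 0.0294
Iteration 1: beta = 0.0, y = -4.0924 + 0.0*(-4.0924 + 4.0924) = -4.0924
  grad(y) = -52.4784, v = y - alpha*grad = -2.5495
  prox(v) = soft_thresh(-2.5495, 0.0373) = -2.5122
Iteration 2: beta = 0.3333, y = -2.5122 + 0.3333*(-2.5122 + 4.0924) = -1.9855
  grad(y) = -18.7674, v = y - alpha*grad = -1.4337
  prox(v) = soft_thresh(-1.4337, 0.0373) = -1.3964
Iteration 3: beta = 0.5, y = -1.3964 + 0.5*(-1.3964 + 2.5122) = -0.8384
  grad(y) = -0.4151, v = y - alpha*grad = -0.8262
  prox(v) = soft_thresh(-0.8262, 0.0373) = -0.7889
Iteration 4: beta = 0.6, y = -0.7889 + 0.6*(-0.7889 + 1.3964) = -0.4244
  grad(y) = 6.2092, v = y - alpha*grad = -0.607
  prox(v) = soft_thresh(-0.607, 0.0373) = -0.5696
f(x_4) = 8*(-0.5696)^2 + 13*(-0.5696) + 1.27*|-0.5696| = -4.086


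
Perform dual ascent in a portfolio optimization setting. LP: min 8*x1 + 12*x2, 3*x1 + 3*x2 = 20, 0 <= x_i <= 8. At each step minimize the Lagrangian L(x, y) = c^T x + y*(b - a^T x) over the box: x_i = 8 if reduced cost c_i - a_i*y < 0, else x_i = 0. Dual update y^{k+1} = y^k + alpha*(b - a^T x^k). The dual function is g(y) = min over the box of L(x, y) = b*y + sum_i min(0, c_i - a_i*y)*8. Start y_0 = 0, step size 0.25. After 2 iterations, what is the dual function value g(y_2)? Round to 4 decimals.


Dual ascent for LP: min 8*x1 + 12*x2, 3*x1 + 3*x2 = 20, 0 <= x_i <= 8
Step 1: y^k = 0.0, reduced costs: (8.0, 12.0)
  x^k = (0.0, 0.0), subgradient = b - a^T x = 20.0
  y^{k+1} = 0.0 + 0.25*20.0 = 5.0
Step 2: y^k = 5.0, reduced costs: (-7.0, -3.0)
  x^k = (8.0, 8.0), subgradient = b - a^T x = -28.0
  y^{k+1} = 5.0 + 0.25*-28.0 = -2.0
Dual objective at y_2 = -2.0: reduced costs (14.0, 18.0), box minimizer x = (0.0, 0.0)
g(y_2) = b*y + (c1 - a1*y)*x1 + (c2 - a2*y)*x2 = 20*(-2.0) + 14.0*0.0 + 18.0*0.0 = -40.0 + 0.0 + 0.0 = -40.0


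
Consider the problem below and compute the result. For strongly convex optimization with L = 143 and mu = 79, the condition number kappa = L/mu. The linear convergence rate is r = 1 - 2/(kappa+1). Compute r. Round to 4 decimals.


Step 1: Compute the condition number.
kappa = L/mu = 143/79 = 1.8101
Step 2: Compute the convergence rate.
r = 1 - 2/(kappa + 1) = 1 - 2*mu/(L + mu) = (L - mu)/(L + mu) = 64/222 = 0.2883


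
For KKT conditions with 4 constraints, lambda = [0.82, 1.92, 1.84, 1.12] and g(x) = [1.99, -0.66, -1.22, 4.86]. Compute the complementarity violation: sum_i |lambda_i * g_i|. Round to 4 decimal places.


KKT complementary slackness check:
lambda_1 * g_1 = 0.82 * 1.99 = 1.6318
lambda_2 * g_2 = 1.92 * -0.66 = -1.2672
lambda_3 * g_3 = 1.84 * -1.22 = -2.2448
lambda_4 * g_4 = 1.12 * 4.86 = 5.4432
Total violation = 1.6318 + 1.2672 + 2.2448 + 5.4432 = 10.587


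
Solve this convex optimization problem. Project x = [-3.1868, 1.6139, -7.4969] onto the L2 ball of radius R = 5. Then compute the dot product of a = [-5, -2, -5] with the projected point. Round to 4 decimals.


Step 1: Compute ||x|| (intermediates to 6 decimals).
||x|| = sqrt((-3.1868)^2 + 1.6139^2 + (-7.4969)^2) = 8.304449
Step 2: Project.
Since ||x|| > R, scale = R/||x|| = 5/8.304449 = 0.602087, proj(x) = scale * x
proj(x) = [-1.918731, 0.971708, -4.513786]
Step 3: Dot product.
a^T * proj(x) = -5*(-1.918731) - 2*0.971708 - 5*(-4.513786) = 30.2192


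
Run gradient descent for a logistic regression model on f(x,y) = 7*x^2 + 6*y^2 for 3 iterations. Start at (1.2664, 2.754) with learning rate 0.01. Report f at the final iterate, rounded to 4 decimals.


Gradient descent on f(x,y) = 7*x^2 + 6*y^2.
Starting point: (1.2664, 2.754), alpha = 0.01
Step 1: grad_x = 2*7*1.2664 = 17.7296, grad_y = 2*6*2.754 = 33.048
  x_1 = 1.2664 - 0.01*17.7296 = 1.0891
  y_1 = 2.754 - 0.01*33.048 = 2.4235
Step 2: grad_x = 2*7*1.0891 = 15.2475, grad_y = 2*6*2.4235 = 29.0822
  x_2 = 1.0891 - 0.01*15.2475 = 0.9366
  y_2 = 2.4235 - 0.01*29.0822 = 2.1327
Step 3: grad_x = 2*7*0.9366 = 13.1128, grad_y = 2*6*2.1327 = 25.5924
  x_3 = 0.9366 - 0.01*13.1128 = 0.8055
  y_3 = 2.1327 - 0.01*25.5924 = 1.8768
f(0.8055, 1.8768) = 7*0.8055^2 + 6*1.8768^2 = 25.6755


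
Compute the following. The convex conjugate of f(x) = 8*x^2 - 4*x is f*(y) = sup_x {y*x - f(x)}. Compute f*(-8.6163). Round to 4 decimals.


f*(y) = sup_x {y*x - a*x^2 - b*x} = sup_x {(y-b)*x - a*x^2}
FOC: (y - b) - 2a*x = 0 => x* = (y - b)/(2a)
x* = (-8.6163 + 4)/(2*8) = -0.2885
f*(-8.6163) = (y-b)^2/(4a) = (-8.6163 + 4)^2/(4*8)
= 21.3102/32 = 0.6659


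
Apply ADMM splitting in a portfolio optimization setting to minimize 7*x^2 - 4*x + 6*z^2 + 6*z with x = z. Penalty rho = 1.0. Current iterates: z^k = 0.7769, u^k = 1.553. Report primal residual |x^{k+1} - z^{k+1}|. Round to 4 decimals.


ADMM iteration with rho = 1.0, z^k = 0.7769, u^k = 1.553
Step 1: x-update.
Minimize 7*x^2 - 4*x + (1.0/2)*(x - 0.7769 + 1.553)^2
FOC: (2*7 + 1.0)*x = 4 + 1.0*(0.7769 - 1.553)
x^{k+1} = 0.2149
Step 2: z-update.
Minimize 6*z^2 + 6*z + (1.0/2)*(0.2149 - z + 1.553)^2
FOC: (2*6 + 1.0)*z = -6 + 1.0*(0.2149 + 1.553)
z^{k+1} = -0.3255
Step 3: u-update.
u^{k+1} = 1.553 + 0.2149 + 0.3255 = 2.0935
Step 4: Primal residual = |0.2149 + 0.3255| = 0.5405


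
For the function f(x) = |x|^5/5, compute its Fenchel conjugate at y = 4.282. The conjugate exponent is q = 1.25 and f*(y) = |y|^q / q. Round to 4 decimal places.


The conjugate exponent q satisfies 1/p + 1/q = 1.
p = 5, so q = 5/(5 - 1) = 1.25
|y|^q = 4.282^1.25 = 6.1597
f*(4.282) = 6.1597 / 1.25 = 4.9277


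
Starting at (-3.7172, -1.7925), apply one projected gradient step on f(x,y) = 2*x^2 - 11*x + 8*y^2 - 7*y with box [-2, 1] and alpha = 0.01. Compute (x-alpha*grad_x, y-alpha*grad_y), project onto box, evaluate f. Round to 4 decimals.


Step 1: Compute gradient at (-3.7172, -1.7925).
grad_x = 2*2*-3.7172 - 11 = -25.8688
grad_y = 2*8*-1.7925 - 7 = -35.68
Step 2: Gradient step.
x_raw = -3.7172 - 0.01*-25.8688 = -3.4585
y_raw = -1.7925 - 0.01*-35.68 = -1.4357
Step 3: Project onto [-2, 1].
x_proj = clip(-3.4585) = -2.0
y_proj = clip(-1.4357) = -1.4357
Step 4: Evaluate f.
f(-2.0, -1.4357) = 56.5398


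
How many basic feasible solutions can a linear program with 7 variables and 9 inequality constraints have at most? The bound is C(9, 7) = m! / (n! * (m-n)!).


Each vertex corresponds to some choice of n active constraints out of m, so the number of vertices is at most C(m, n) = m! / (n!(m-n)!).
m = 9, n = 7
Numerator: 9 * 8 * 7 * 6 * 5 * 4 * 3
Denominator: 7! = 5040
C(9, 7) = 36


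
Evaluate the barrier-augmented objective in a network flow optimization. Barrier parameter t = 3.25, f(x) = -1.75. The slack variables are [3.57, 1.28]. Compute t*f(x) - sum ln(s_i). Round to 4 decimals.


Step 1: Compute log-barrier.
ln values: [1.2726, 0.2469]
phi = -(1.2726 + 0.2469) = -1.5194
Step 2: Compute augmented objective.
t*f(x) = 3.25*-1.75 = -5.6875
Total = -5.6875 - 1.5194 = -7.2069


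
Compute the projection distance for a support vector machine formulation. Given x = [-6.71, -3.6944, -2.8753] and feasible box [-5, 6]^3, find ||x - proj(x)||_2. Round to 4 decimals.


Project each component onto [-5, 6].
clip(-6.71) = -5.0, clip(-3.6944) = -3.6944, clip(-2.8753) = -2.8753
Projection = [-5.0, -3.6944, -2.8753]
Squared diffs: [2.9241, 0.0, 0.0]
Distance = sqrt(2.9241) = 1.71


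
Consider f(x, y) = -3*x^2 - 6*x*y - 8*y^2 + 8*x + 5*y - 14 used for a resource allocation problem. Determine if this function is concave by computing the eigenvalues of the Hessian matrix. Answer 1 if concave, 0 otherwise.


The Hessian of f(x,y) = -3*x^2 - 6*x*y - 8*y^2 + 8*x + 5*y - 14 is:
H = [[-6, -6], [-6, -16]]
Trace = -6 - 16 = -22
Determinant = -6*-16 - (-6)^2 = 60
Discriminant = (-22)^2 - 4*60 = 244.0
Eigenvalues: lambda_1 = -18.8102, lambda_2 = -3.1898
The function is concave.

1


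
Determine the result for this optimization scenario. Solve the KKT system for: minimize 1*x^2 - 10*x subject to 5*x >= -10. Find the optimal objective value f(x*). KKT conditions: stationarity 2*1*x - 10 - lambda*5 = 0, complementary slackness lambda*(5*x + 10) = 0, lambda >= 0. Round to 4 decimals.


Step 1: Try lambda = 0 (constraint inactive).
Stationarity: 2*1*x - 10 = 0
x* = 10/(2*1) = 5.0
Check constraint: 5*5.0 = 25.0 >= -10 -- satisfied.
Step 2: Compute optimal value.
f(x*) = 1*5.0^2 - 10*5.0 = -25.0


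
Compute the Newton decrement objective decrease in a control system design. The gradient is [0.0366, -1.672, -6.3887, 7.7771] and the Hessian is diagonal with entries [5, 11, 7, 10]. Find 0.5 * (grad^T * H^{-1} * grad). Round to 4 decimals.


Step 1: H is diagonal, so H^(-1) * g = [0.0073, -0.152, -0.9127, 0.7777].
Step 2: g^T H^(-1) g = sum_i g_i^2 / H_ii
  = (0.0366)^2/5 + (-1.672)^2/11 + (-6.3887)^2/7 + (7.7771)^2/10
  = 0.0003 + 0.2541 + 5.8308 + 6.0483 = 12.1335
Step 3: Objective decrease = 0.5 * g^T H^(-1) g = 6.0668


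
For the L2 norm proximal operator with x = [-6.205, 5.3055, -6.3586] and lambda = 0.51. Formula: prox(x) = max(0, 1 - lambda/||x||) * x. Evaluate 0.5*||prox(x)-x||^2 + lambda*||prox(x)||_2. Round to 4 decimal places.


Step 1: Compute ||x||.
||x|| = 10.3481
Step 2: Compute scaling factor.
scale = max(0, 1 - 0.51/10.3481) = 0.9507
Step 3: prox(x) = [-5.8992, 5.044, -6.0452]
||prox(x)|| = 9.8381
Step 4: Proximal objective.
0.5*||prox-x||^2 = 0.1301
lambda*||prox|| = 5.0174
Total = 5.1475


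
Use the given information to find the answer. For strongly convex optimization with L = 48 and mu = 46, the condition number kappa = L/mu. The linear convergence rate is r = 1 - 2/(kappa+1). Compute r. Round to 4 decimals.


Step 1: Compute the condition number.
kappa = L/mu = 48/46 = 1.0435
Step 2: Compute the convergence rate.
r = 1 - 2/(kappa + 1) = 1 - 2*mu/(L + mu) = (L - mu)/(L + mu) = 2/94 = 0.0213


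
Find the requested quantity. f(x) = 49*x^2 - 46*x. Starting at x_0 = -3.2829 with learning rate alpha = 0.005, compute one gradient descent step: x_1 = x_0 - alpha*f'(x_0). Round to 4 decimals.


We compute the gradient at x_0 and apply the update.
f'(x) = 98*x - 46
f'(-3.2829) = 98*-3.2829 - 46 = -367.7242
x_1 = -3.2829 - 0.005*-367.7242 = -1.4443


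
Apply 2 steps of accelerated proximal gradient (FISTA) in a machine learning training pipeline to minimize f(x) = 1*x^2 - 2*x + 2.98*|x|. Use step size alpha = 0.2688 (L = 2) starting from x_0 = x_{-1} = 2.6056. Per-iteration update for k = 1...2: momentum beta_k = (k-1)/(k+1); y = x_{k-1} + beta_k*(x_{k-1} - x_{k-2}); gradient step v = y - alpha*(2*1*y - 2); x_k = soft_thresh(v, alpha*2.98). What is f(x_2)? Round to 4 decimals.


FISTA on f(x) = 1*x^2 - 2*x + 2.98*|x|
L = 2, alpha = 0.2688
Iteration 1: beta = 0.0, y = 2.6056 + 0.0*(2.6056 - 2.6056) = 2.6056
  grad(y) = 3.2112, v = y - alpha*grad = 1.7424
  prox(v) = soft_thresh(1.7424, 0.801) = 0.9414
Iteration 2: beta = 0.3333, y = 0.9414 + 0.3333*(0.9414 - 2.6056) = 0.3867
  grad(y) = -1.2267, v = y - alpha*grad = 0.7164
  prox(v) = soft_thresh(0.7164, 0.801) = 0.0
f(x_2) = 1*0.0^2 - 2*0.0 + 2.98*|0.0| = 0.0


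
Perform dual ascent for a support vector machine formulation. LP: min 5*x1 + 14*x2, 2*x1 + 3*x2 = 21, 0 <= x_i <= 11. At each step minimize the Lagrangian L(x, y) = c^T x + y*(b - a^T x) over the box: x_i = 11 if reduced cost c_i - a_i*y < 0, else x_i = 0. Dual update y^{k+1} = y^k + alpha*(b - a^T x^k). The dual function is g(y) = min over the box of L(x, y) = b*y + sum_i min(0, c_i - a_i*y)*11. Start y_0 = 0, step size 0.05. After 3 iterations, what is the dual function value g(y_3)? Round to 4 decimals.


Dual ascent for LP: min 5*x1 + 14*x2, 2*x1 + 3*x2 = 21, 0 <= x_i <= 11
Step 1: y^k = 0.0, reduced costs: (5.0, 14.0)
  x^k = (0.0, 0.0), subgradient = b - a^T x = 21.0
  y^{k+1} = 0.0 + 0.05*21.0 = 1.05
Step 2: y^k = 1.05, reduced costs: (2.9, 10.85)
  x^k = (0.0, 0.0), subgradient = b - a^T x = 21.0
  y^{k+1} = 1.05 + 0.05*21.0 = 2.1
Step 3: y^k = 2.1, reduced costs: (0.8, 7.7)
  x^k = (0.0, 0.0), subgradient = b - a^T x = 21.0
  y^{k+1} = 2.1 + 0.05*21.0 = 3.15
Dual objective at y_3 = 3.15: reduced costs (-1.3, 4.55), box minimizer x = (11.0, 0.0)
g(y_3) = b*y + (c1 - a1*y)*x1 + (c2 - a2*y)*x2 = 21*3.15 + (-1.3)*11.0 + 4.55*0.0 = 66.15 - 14.3 + 0.0 = 51.85


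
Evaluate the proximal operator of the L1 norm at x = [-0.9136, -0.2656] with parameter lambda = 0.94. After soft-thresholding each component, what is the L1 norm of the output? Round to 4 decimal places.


Soft-thresholding with lambda = 0.94:
prox(-0.9136) = sign(-0.9136)*max(|-0.9136| - 0.94, 0) = 0.0
prox(-0.2656) = sign(-0.2656)*max(|-0.2656| - 0.94, 0) = 0.0
prox(x) = [0.0, 0.0]
||prox(x)||_1 = 0.0 + 0.0 = 0.0


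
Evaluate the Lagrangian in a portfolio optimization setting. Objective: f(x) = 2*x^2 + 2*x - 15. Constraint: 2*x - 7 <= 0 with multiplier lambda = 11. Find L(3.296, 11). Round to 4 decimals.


Step 1: Evaluate f(x).
f(3.296) = 2*3.296^2 + 2*3.296 - 15 = 13.3192
Step 2: Evaluate g(x).
g(3.296) = 2*3.296 - 7 = -0.408
Step 3: Compute Lagrangian.
L = 13.3192 + 11*-0.408 = 8.8312


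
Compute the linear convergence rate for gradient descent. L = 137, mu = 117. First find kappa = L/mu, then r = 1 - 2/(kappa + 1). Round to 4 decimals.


Step 1: Compute the condition number.
kappa = L/mu = 137/117 = 1.1709
Step 2: Compute the convergence rate.
r = 1 - 2/(kappa + 1) = 1 - 2*mu/(L + mu) = (L - mu)/(L + mu) = 20/254 = 0.0787


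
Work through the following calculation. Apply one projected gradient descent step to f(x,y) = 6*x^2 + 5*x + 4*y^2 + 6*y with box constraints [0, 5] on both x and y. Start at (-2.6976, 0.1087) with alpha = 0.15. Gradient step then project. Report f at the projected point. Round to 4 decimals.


Step 1: Compute gradient at (-2.6976, 0.1087).
grad_x = 2*6*-2.6976 + 5 = -27.3712
grad_y = 2*4*0.1087 + 6 = 6.8696
Step 2: Gradient step.
x_raw = -2.6976 - 0.15*-27.3712 = 1.4081
y_raw = 0.1087 - 0.15*6.8696 = -0.9217
Step 3: Project onto [0, 5].
x_proj = clip(1.4081) = 1.4081
y_proj = clip(-0.9217) = 0.0
Step 4: Evaluate f.
f(1.4081, 0.0) = 18.9365


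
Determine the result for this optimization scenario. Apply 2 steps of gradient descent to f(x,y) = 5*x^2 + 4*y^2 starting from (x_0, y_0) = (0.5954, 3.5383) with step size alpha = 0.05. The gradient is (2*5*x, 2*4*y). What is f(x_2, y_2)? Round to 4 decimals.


Gradient descent on f(x,y) = 5*x^2 + 4*y^2.
Starting point: (0.5954, 3.5383), alpha = 0.05
Step 1: grad_x = 2*5*0.5954 = 5.954, grad_y = 2*4*3.5383 = 28.3064
  x_1 = 0.5954 - 0.05*5.954 = 0.2977
  y_1 = 3.5383 - 0.05*28.3064 = 2.123
Step 2: grad_x = 2*5*0.2977 = 2.977, grad_y = 2*4*2.123 = 16.9838
  x_2 = 0.2977 - 0.05*2.977 = 0.1489
  y_2 = 2.123 - 0.05*16.9838 = 1.2738
f(0.1489, 1.2738) = 5*0.1489^2 + 4*1.2738^2 = 6.6009


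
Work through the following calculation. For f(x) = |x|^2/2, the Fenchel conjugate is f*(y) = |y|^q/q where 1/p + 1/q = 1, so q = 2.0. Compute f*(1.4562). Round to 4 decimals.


The conjugate exponent q satisfies 1/p + 1/q = 1.
p = 2, so q = 2/(2 - 1) = 2.0
|y|^q = 1.4562^2.0 = 2.1205
f*(1.4562) = 2.1205 / 2.0 = 1.0603


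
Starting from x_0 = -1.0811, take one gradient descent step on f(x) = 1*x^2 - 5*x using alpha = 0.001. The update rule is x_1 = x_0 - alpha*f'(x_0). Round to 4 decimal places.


We compute the gradient at x_0 and apply the update.
f'(x) = 2*x - 5
f'(-1.0811) = 2*-1.0811 - 5 = -7.1622
x_1 = -1.0811 - 0.001*-7.1622 = -1.0739


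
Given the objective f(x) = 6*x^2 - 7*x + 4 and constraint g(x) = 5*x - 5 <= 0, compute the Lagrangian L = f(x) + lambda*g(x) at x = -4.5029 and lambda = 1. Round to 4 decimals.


Step 1: Evaluate f(x).
f(-4.5029) = 6*(-4.5029)^2 - 7*(-4.5029) + 4 = 157.177
Step 2: Evaluate g(x).
g(-4.5029) = 5*-4.5029 - 5 = -27.5145
Step 3: Compute Lagrangian.
L = 157.177 + 1*-27.5145 = 129.6625


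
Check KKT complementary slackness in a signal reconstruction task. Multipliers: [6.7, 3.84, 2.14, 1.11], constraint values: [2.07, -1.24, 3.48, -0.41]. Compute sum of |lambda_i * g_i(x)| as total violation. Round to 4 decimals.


KKT complementary slackness check:
lambda_1 * g_1 = 6.7 * 2.07 = 13.869
lambda_2 * g_2 = 3.84 * -1.24 = -4.7616
lambda_3 * g_3 = 2.14 * 3.48 = 7.4472
lambda_4 * g_4 = 1.11 * -0.41 = -0.4551
Total violation = 13.869 + 4.7616 + 7.4472 + 0.4551 = 26.5329


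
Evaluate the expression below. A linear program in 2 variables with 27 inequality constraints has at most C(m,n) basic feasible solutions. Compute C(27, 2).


Each vertex corresponds to some choice of n active constraints out of m, so the number of vertices is at most C(m, n) = m! / (n!(m-n)!).
m = 27, n = 2
Numerator: 27 * 26
Denominator: 2! = 2
C(27, 2) = 351


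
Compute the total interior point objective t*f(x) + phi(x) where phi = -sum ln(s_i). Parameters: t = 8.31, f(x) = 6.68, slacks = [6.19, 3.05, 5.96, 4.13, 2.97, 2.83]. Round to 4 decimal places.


Step 1: Compute log-barrier.
ln values: [1.8229, 1.1151, 1.7851, 1.4183, 1.0886, 1.0403]
phi = -(1.8229 + 1.1151 + 1.7851 + 1.4183 + 1.0886 + 1.0403) = -8.2703
Step 2: Compute augmented objective.
t*f(x) = 8.31*6.68 = 55.5108
Total = 55.5108 - 8.2703 = 47.2405


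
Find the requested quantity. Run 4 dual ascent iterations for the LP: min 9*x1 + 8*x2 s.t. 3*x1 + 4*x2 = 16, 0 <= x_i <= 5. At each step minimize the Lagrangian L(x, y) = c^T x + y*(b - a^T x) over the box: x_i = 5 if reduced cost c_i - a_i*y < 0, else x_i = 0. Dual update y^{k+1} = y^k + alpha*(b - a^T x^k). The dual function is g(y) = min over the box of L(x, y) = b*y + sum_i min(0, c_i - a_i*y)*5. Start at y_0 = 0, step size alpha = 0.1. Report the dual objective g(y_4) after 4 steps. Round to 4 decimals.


Dual ascent for LP: min 9*x1 + 8*x2, 3*x1 + 4*x2 = 16, 0 <= x_i <= 5
Step 1: y^k = 0.0, reduced costs: (9.0, 8.0)
  x^k = (0.0, 0.0), subgradient = b - a^T x = 16.0
  y^{k+1} = 0.0 + 0.1*16.0 = 1.6
Step 2: y^k = 1.6, reduced costs: (4.2, 1.6)
  x^k = (0.0, 0.0), subgradient = b - a^T x = 16.0
  y^{k+1} = 1.6 + 0.1*16.0 = 3.2
Step 3: y^k = 3.2, reduced costs: (-0.6, -4.8)
  x^k = (5.0, 5.0), subgradient = b - a^T x = -19.0
  y^{k+1} = 3.2 + 0.1*-19.0 = 1.3
Step 4: y^k = 1.3, reduced costs: (5.1, 2.8)
  x^k = (0.0, 0.0), subgradient = b - a^T x = 16.0
  y^{k+1} = 1.3 + 0.1*16.0 = 2.9
Dual objective at y_4 = 2.9: reduced costs (0.3, -3.6), box minimizer x = (0.0, 5.0)
g(y_4) = b*y + (c1 - a1*y)*x1 + (c2 - a2*y)*x2 = 16*2.9 + 0.3*0.0 + (-3.6)*5.0 = 46.4 + 0.0 - 18.0 = 28.4


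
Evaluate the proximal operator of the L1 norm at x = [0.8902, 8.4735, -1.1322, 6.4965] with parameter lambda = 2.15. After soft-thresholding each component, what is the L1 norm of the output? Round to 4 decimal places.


Soft-thresholding with lambda = 2.15:
prox(0.8902) = sign(0.8902)*max(|0.8902| - 2.15, 0) = 0.0
prox(8.4735) = sign(8.4735)*max(|8.4735| - 2.15, 0) = 6.3235
prox(-1.1322) = sign(-1.1322)*max(|-1.1322| - 2.15, 0) = 0.0
prox(6.4965) = sign(6.4965)*max(|6.4965| - 2.15, 0) = 4.3465
prox(x) = [0.0, 6.3235, 0.0, 4.3465]
||prox(x)||_1 = 0.0 + 6.3235 + 0.0 + 4.3465 = 10.67


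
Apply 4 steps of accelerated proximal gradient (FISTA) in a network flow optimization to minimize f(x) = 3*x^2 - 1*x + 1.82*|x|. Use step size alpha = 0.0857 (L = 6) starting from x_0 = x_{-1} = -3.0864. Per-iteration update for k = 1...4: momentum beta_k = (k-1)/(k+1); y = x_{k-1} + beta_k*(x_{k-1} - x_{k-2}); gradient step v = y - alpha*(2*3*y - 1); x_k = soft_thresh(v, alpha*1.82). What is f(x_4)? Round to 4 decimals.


FISTA on f(x) = 3*x^2 - 1*x + 1.82*|x|
L = 6, alpha = 0.0857
Iteration 1: beta = 0.0, y = -3.0864 + 0.0*(-3.0864 + 3.0864) = -3.0864
  grad(y) = -19.5184, v = y - alpha*grad = -1.4137
  prox(v) = soft_thresh(-1.4137, 0.156) = -1.2577
Iteration 2: beta = 0.3333, y = -1.2577 + 0.3333*(-1.2577 + 3.0864) = -0.6481
  grad(y) = -4.8888, v = y - alpha*grad = -0.2292
  prox(v) = soft_thresh(-0.2292, 0.156) = -0.0732
Iteration 3: beta = 0.5, y = -0.0732 + 0.5*(-0.0732 + 1.2577) = 0.5191
  grad(y) = 2.1144, v = y - alpha*grad = 0.3379
  prox(v) = soft_thresh(0.3379, 0.156) = 0.1819
Iteration 4: beta = 0.6, y = 0.1819 + 0.6*(0.1819 + 0.0732) = 0.3349
  grad(y) = 1.0096, v = y - alpha*grad = 0.2484
  prox(v) = soft_thresh(0.2484, 0.156) = 0.0924
f(x_4) = 3*0.0924^2 - 1*0.0924 + 1.82*|0.0924| = 0.1014


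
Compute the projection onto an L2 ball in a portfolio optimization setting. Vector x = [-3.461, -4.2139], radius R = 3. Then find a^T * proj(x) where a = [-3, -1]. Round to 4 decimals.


Step 1: Compute ||x|| (intermediates to 6 decimals).
||x|| = sqrt((-3.461)^2 + (-4.2139)^2) = 5.453024
Step 2: Project.
Since ||x|| > R, scale = R/||x|| = 3/5.453024 = 0.550153, proj(x) = scale * x
proj(x) = [-1.90408, -2.31829]
Step 3: Dot product.
a^T * proj(x) = -3*(-1.90408) - 1*(-2.31829) = 8.0305


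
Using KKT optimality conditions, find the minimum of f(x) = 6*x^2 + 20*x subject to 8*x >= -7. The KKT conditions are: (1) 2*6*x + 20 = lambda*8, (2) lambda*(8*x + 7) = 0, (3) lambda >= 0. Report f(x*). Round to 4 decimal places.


Step 1: Try lambda = 0 (constraint inactive).
x_unc = -20/(2*6) = -1.6667
Check: 8*-1.6667 = -13.3336 < -7 -- violated!
Step 2: Constraint must be active: 8*x = -7
x* = -7/8 = -0.875
lambda = (2*6*(-0.875) + 20)/8 = 1.1875
Step 3: Compute optimal value.
f(x*) = 6*(-0.875)^2 + 20*(-0.875) = -12.9063


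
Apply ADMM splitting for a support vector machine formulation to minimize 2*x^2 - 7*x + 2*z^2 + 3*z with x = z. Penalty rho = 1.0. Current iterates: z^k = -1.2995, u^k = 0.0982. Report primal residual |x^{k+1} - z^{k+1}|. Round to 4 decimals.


ADMM iteration with rho = 1.0, z^k = -1.2995, u^k = 0.0982
Step 1: x-update.
Minimize 2*x^2 - 7*x + (1.0/2)*(x + 1.2995 + 0.0982)^2
FOC: (2*2 + 1.0)*x = 7 + 1.0*(-1.2995 - 0.0982)
x^{k+1} = 1.1205
Step 2: z-update.
Minimize 2*z^2 + 3*z + (1.0/2)*(1.1205 - z + 0.0982)^2
FOC: (2*2 + 1.0)*z = -3 + 1.0*(1.1205 + 0.0982)
z^{k+1} = -0.3563
Step 3: u-update.
u^{k+1} = 0.0982 + 1.1205 + 0.3563 = 1.5749
Step 4: Primal residual = |1.1205 + 0.3563| = 1.4767


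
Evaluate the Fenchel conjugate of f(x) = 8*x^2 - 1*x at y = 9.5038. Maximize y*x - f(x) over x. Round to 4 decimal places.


f*(y) = sup_x {y*x - a*x^2 - b*x} = sup_x {(y-b)*x - a*x^2}
FOC: (y - b) - 2a*x = 0 => x* = (y - b)/(2a)
x* = (9.5038 + 1)/(2*8) = 0.6565
f*(9.5038) = (y-b)^2/(4a) = (9.5038 + 1)^2/(4*8)
= 110.3298/32 = 3.4478


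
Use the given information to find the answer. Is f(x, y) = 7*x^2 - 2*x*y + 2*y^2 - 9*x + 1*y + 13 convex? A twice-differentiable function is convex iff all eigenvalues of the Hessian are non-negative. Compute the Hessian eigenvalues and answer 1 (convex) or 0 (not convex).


The Hessian of f(x,y) = 7*x^2 - 2*x*y + 2*y^2 - 9*x + 1*y + 13 is:
H = [[14, -2], [-2, 4]]
Trace = 14 + 4 = 18
Determinant = 14*4 - (-2)^2 = 52
Discriminant = (18)^2 - 4*52 = 116.0
Eigenvalues: lambda_1 = 3.6148, lambda_2 = 14.3852
The function is convex.

1


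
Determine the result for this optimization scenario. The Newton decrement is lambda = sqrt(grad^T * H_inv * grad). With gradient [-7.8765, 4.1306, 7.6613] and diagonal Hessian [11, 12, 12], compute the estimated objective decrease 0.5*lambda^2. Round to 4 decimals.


Step 1: H is diagonal, so H^(-1) * g = [-0.716, 0.3442, 0.6384].
Step 2: g^T H^(-1) g = sum_i g_i^2 / H_ii
  = (-7.8765)^2/11 + (4.1306)^2/12 + (7.6613)^2/12
  = 5.6399 + 1.4218 + 4.8913 = 11.953
Step 3: Objective decrease = 0.5 * g^T H^(-1) g = 5.9765


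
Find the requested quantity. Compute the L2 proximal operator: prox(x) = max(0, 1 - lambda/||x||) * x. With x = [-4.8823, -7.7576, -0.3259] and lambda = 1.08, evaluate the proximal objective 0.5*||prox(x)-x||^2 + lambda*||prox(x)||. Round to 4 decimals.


Step 1: Compute ||x||.
||x|| = 9.1719
Step 2: Compute scaling factor.
scale = max(0, 1 - 1.08/9.1719) = 0.8822
Step 3: prox(x) = [-4.3074, -6.8441, -0.2875]
||prox(x)|| = 8.0919
Step 4: Proximal objective.
0.5*||prox-x||^2 = 0.5832
lambda*||prox|| = 8.7393
Total = 9.3224


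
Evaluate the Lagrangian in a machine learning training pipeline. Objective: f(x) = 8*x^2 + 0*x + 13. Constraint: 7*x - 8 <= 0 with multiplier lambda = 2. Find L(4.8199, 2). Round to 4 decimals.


Step 1: Evaluate f(x).
f(4.8199) = 8*4.8199^2 + 0*4.8199 + 13 = 198.8515
Step 2: Evaluate g(x).
g(4.8199) = 7*4.8199 - 8 = 25.7393
Step 3: Compute Lagrangian.
L = 198.8515 + 2*25.7393 = 250.3301


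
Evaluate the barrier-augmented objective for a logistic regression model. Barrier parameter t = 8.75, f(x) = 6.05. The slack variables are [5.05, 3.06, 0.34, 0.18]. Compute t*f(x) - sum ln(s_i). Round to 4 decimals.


Step 1: Compute log-barrier.
ln values: [1.6194, 1.1184, -1.0788, -1.7148]
phi = -(1.6194 + 1.1184 - 1.0788 - 1.7148) = 0.0558
Step 2: Compute augmented objective.
t*f(x) = 8.75*6.05 = 52.9375
Total = 52.9375 + 0.0558 = 52.9933


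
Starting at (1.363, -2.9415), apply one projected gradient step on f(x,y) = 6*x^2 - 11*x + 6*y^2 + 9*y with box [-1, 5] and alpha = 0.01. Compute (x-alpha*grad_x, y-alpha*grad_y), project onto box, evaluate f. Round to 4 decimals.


Step 1: Compute gradient at (1.363, -2.9415).
grad_x = 2*6*1.363 - 11 = 5.356
grad_y = 2*6*-2.9415 + 9 = -26.298
Step 2: Gradient step.
x_raw = 1.363 - 0.01*5.356 = 1.3094
y_raw = -2.9415 - 0.01*-26.298 = -2.6785
Step 3: Project onto [-1, 5].
x_proj = clip(1.3094) = 1.3094
y_proj = clip(-2.6785) = -1.0
Step 4: Evaluate f.
f(1.3094, -1.0) = -7.116


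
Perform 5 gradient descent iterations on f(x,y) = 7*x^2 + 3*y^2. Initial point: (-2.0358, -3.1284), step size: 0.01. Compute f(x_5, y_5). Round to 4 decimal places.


Gradient descent on f(x,y) = 7*x^2 + 3*y^2.
Starting point: (-2.0358, -3.1284), alpha = 0.01
Step 1: grad_x = 2*7*-2.0358 = -28.5012, grad_y = 2*3*-3.1284 = -18.7704
  x_1 = -2.0358 - 0.01*-28.5012 = -1.7508
  y_1 = -3.1284 - 0.01*-18.7704 = -2.9407
Step 2: grad_x = 2*7*-1.7508 = -24.511, grad_y = 2*3*-2.9407 = -17.6442
  x_2 = -1.7508 - 0.01*-24.511 = -1.5057
  y_2 = -2.9407 - 0.01*-17.6442 = -2.7643
Step 3: grad_x = 2*7*-1.5057 = -21.0795, grad_y = 2*3*-2.7643 = -16.5855
  x_3 = -1.5057 - 0.01*-21.0795 = -1.2949
  y_3 = -2.7643 - 0.01*-16.5855 = -2.5984
Step 4: grad_x = 2*7*-1.2949 = -18.1284, grad_y = 2*3*-2.5984 = -15.5904
  x_4 = -1.2949 - 0.01*-18.1284 = -1.1136
  y_4 = -2.5984 - 0.01*-15.5904 = -2.4425
Step 5: grad_x = 2*7*-1.1136 = -15.5904, grad_y = 2*3*-2.4425 = -14.655
  x_5 = -1.1136 - 0.01*-15.5904 = -0.9577
  y_5 = -2.4425 - 0.01*-14.655 = -2.2959
f(-0.9577, -2.2959) = 7*(-0.9577)^2 + 3*(-2.2959)^2 = 22.2344


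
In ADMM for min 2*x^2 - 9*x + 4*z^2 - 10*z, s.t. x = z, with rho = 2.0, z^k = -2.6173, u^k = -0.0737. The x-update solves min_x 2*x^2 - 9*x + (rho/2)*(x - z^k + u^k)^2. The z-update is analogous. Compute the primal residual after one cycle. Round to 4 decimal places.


ADMM iteration with rho = 2.0, z^k = -2.6173, u^k = -0.0737
Step 1: x-update.
Minimize 2*x^2 - 9*x + (2.0/2)*(x + 2.6173 - 0.0737)^2
FOC: (2*2 + 2.0)*x = 9 + 2.0*(-2.6173 + 0.0737)
x^{k+1} = 0.6521
Step 2: z-update.
Minimize 4*z^2 - 10*z + (2.0/2)*(0.6521 - z - 0.0737)^2
FOC: (2*4 + 2.0)*z = 10 + 2.0*(0.6521 - 0.0737)
z^{k+1} = 1.1157
Step 3: u-update.
u^{k+1} = -0.0737 + 0.6521 - 1.1157 = -0.5373
Step 4: Primal residual = |0.6521 - 1.1157| = 0.4636


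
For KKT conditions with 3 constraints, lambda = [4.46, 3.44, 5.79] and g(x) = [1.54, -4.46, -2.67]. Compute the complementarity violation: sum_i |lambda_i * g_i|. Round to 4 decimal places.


KKT complementary slackness check:
lambda_1 * g_1 = 4.46 * 1.54 = 6.8684
lambda_2 * g_2 = 3.44 * -4.46 = -15.3424
lambda_3 * g_3 = 5.79 * -2.67 = -15.4593
Total violation = 6.8684 + 15.3424 + 15.4593 = 37.6701


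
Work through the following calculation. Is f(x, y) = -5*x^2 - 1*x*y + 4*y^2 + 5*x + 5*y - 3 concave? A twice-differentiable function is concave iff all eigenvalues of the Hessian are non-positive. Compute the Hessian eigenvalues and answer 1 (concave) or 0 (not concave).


The Hessian of f(x,y) = -5*x^2 - 1*x*y + 4*y^2 + 5*x + 5*y - 3 is:
H = [[-10, -1], [-1, 8]]
Trace = -10 + 8 = -2
Determinant = -10*8 - (-1)^2 = -81
Discriminant = (-2)^2 - 4*-81 = 328.0
Eigenvalues: lambda_1 = -10.0554, lambda_2 = 8.0554
The function is not concave.

0


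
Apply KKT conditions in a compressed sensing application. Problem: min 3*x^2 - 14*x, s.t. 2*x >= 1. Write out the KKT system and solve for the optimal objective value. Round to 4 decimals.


Step 1: Try lambda = 0 (constraint inactive).
Stationarity: 2*3*x - 14 = 0
x* = 14/(2*3) = 7/3 = 2.3333 (rounded; the exact value 7/3 is used below)
Check constraint: 2*2.3333 = 4.6666 >= 1 -- satisfied.
Step 2: Compute optimal value.
f(x*) = 3*(7/3)^2 - 14*(7/3) = -16.3333


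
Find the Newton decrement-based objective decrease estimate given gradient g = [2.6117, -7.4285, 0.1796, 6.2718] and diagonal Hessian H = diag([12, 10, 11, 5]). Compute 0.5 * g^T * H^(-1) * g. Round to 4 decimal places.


Step 1: H is diagonal, so H^(-1) * g = [0.2176, -0.7429, 0.0163, 1.2544].
Step 2: g^T H^(-1) g = sum_i g_i^2 / H_ii
  = (2.6117)^2/12 + (-7.4285)^2/10 + (0.1796)^2/11 + (6.2718)^2/5
  = 0.5684 + 5.5183 + 0.0029 + 7.8671 = 13.9567
Step 3: Objective decrease = 0.5 * g^T H^(-1) g = 6.9784


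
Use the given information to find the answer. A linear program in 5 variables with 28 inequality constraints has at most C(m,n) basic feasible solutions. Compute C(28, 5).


Each vertex corresponds to some choice of n active constraints out of m, so the number of vertices is at most C(m, n) = m! / (n!(m-n)!).
m = 28, n = 5
Numerator: 28 * 27 * 26 * 25 * 24
Denominator: 5! = 120
C(28, 5) = 98280


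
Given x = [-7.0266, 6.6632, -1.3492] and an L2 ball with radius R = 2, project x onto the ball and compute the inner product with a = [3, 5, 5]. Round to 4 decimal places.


Step 1: Compute ||x|| (intermediates to 6 decimals).
||x|| = sqrt((-7.0266)^2 + 6.6632^2 + (-1.3492)^2) = 9.7771
Step 2: Project.
Since ||x|| > R, scale = R/||x|| = 2/9.7771 = 0.20456, proj(x) = scale * x
proj(x) = [-1.437361, 1.363024, -0.275992]
Step 3: Dot product.
a^T * proj(x) = 3*(-1.437361) + 5*1.363024 + 5*(-0.275992) = 1.1231


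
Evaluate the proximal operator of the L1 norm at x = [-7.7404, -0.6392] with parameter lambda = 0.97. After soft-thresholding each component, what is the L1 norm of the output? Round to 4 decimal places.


Soft-thresholding with lambda = 0.97:
prox(-7.7404) = sign(-7.7404)*max(|-7.7404| - 0.97, 0) = -6.7704
prox(-0.6392) = sign(-0.6392)*max(|-0.6392| - 0.97, 0) = 0.0
prox(x) = [-6.7704, 0.0]
||prox(x)||_1 = 6.7704 + 0.0 = 6.7704


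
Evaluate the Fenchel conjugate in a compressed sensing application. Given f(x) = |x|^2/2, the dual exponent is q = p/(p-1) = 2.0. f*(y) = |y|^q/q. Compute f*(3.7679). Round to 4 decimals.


The conjugate exponent q satisfies 1/p + 1/q = 1.
p = 2, so q = 2/(2 - 1) = 2.0
|y|^q = 3.7679^2.0 = 14.1971
f*(3.7679) = 14.1971 / 2.0 = 7.0985


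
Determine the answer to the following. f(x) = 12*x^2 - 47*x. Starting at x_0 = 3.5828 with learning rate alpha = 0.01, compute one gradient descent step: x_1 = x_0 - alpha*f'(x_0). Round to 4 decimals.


We compute the gradient at x_0 and apply the update.
f'(x) = 24*x - 47
f'(3.5828) = 24*3.5828 - 47 = 38.9872
x_1 = 3.5828 - 0.01*38.9872 = 3.1929


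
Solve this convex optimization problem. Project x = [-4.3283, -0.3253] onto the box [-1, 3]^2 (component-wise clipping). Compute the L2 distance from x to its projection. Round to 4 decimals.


Project each component onto [-1, 3].
clip(-4.3283) = -1.0, clip(-0.3253) = -0.3253
Projection = [-1.0, -0.3253]
Squared diffs: [11.0776, 0.0]
Distance = sqrt(11.0776) = 3.3283


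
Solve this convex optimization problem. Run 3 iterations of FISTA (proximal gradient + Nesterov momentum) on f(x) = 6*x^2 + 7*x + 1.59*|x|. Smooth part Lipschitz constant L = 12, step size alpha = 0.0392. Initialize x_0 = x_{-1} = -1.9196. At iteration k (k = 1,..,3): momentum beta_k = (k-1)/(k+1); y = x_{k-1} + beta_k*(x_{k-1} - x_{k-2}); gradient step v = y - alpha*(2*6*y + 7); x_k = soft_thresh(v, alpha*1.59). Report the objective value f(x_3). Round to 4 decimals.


FISTA on f(x) = 6*x^2 + 7*x + 1.59*|x|
L = 12, alpha = 0.0392
Iteration 1: beta = 0.0, y = -1.9196 + 0.0*(-1.9196 + 1.9196) = -1.9196
  grad(y) = -16.0352, v = y - alpha*grad = -1.291
  prox(v) = soft_thresh(-1.291, 0.0623) = -1.2287
Iteration 2: beta = 0.3333, y = -1.2287 + 0.3333*(-1.2287 + 1.9196) = -0.9984
  grad(y) = -4.9807, v = y - alpha*grad = -0.8031
  prox(v) = soft_thresh(-0.8031, 0.0623) = -0.7408
Iteration 3: beta = 0.5, y = -0.7408 + 0.5*(-0.7408 + 1.2287) = -0.4969
  grad(y) = 1.0374, v = y - alpha*grad = -0.5375
  prox(v) = soft_thresh(-0.5375, 0.0623) = -0.4752
f(x_3) = 6*(-0.4752)^2 + 7*(-0.4752) + 1.59*|-0.4752| = -1.2159


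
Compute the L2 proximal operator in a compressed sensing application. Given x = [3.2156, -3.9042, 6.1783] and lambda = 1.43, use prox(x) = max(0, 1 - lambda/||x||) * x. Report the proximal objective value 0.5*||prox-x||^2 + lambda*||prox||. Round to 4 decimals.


Step 1: Compute ||x||.
||x|| = 7.9846
Step 2: Compute scaling factor.
scale = max(0, 1 - 1.43/7.9846) = 0.8209
Step 3: prox(x) = [2.6397, -3.205, 5.0718]
||prox(x)|| = 6.5546
Step 4: Proximal objective.
0.5*||prox-x||^2 = 1.0225
lambda*||prox|| = 9.3731
Total = 10.3956
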